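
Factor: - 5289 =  - 3^1*41^1*43^1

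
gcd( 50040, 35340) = 60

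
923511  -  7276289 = -6352778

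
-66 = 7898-7964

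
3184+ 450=3634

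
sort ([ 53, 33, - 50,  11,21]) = [ - 50, 11,21, 33,53]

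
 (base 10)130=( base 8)202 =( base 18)74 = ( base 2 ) 10000010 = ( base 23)5f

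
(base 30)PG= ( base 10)766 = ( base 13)46c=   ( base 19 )226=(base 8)1376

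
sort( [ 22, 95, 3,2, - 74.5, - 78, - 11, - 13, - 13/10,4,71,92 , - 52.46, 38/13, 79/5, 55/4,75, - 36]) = [  -  78, - 74.5,-52.46,-36, - 13,-11, - 13/10 , 2,38/13, 3, 4 , 55/4,79/5, 22, 71, 75 , 92, 95 ] 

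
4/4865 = 4/4865=0.00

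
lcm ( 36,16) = 144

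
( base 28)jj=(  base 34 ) G7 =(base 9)672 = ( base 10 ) 551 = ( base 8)1047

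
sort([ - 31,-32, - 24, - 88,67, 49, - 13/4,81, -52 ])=[ - 88,- 52, -32, - 31, - 24, - 13/4, 49,67,81]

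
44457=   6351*7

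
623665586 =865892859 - 242227273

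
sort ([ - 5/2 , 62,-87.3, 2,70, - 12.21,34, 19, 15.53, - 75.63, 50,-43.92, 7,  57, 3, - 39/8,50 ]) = [ -87.3,-75.63, - 43.92  ,-12.21, - 39/8 ,-5/2,2, 3, 7, 15.53,19,  34 , 50 , 50,57,62 , 70 ] 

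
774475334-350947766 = 423527568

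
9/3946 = 9/3946=0.00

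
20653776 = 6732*3068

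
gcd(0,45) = 45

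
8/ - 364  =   - 1 + 89/91 = - 0.02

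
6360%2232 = 1896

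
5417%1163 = 765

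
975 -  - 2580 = 3555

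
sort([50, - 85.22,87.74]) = [ - 85.22,  50,  87.74 ] 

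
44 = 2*22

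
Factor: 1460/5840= 1/4= 2^(-2 ) 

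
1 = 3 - 2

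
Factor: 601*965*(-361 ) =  - 209367365=- 5^1*19^2*193^1*601^1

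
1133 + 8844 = 9977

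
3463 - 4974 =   -  1511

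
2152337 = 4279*503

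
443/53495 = 443/53495 = 0.01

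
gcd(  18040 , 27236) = 44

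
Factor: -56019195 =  - 3^4*5^1*138319^1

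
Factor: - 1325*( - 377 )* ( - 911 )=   -  5^2*13^1  *  29^1*53^1*911^1 = - 455067275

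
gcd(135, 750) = 15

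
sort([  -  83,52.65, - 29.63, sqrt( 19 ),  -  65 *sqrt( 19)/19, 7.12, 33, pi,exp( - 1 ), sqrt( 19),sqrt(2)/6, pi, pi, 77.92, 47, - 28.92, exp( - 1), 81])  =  [ - 83, - 29.63, - 28.92, - 65*sqrt(19 )/19,sqrt(2) /6, exp( - 1), exp( - 1),pi,pi, pi , sqrt(19 ), sqrt(19), 7.12, 33  ,  47, 52.65, 77.92,81]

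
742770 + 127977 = 870747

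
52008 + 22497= 74505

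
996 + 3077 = 4073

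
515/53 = 9 + 38/53 = 9.72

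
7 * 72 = 504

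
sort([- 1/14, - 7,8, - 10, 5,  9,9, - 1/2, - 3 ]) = [ - 10, - 7, - 3, - 1/2, - 1/14,5,8, 9, 9]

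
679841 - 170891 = 508950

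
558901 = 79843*7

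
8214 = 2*4107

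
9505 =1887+7618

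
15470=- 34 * (-455 )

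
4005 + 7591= 11596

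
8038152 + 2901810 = 10939962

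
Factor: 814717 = 814717^1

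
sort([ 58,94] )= [ 58,94]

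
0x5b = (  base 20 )4b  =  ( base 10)91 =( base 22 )43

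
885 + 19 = 904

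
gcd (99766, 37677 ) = 1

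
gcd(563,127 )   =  1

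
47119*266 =12533654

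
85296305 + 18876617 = 104172922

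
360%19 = 18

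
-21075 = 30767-51842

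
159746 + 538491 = 698237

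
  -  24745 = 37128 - 61873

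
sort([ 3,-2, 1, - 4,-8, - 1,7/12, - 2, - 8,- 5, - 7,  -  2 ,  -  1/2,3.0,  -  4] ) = [ - 8, - 8, - 7, - 5,- 4, - 4, - 2, - 2,-2, -1,-1/2,7/12,1,3 , 3.0] 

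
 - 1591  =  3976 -5567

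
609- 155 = 454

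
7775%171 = 80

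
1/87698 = 1/87698 = 0.00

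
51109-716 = 50393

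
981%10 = 1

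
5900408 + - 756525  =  5143883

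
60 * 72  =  4320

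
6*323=1938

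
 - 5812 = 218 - 6030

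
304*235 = 71440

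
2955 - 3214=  - 259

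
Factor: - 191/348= - 2^( - 2 )*3^(- 1)*29^( - 1 )*191^1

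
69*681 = 46989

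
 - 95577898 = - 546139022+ 450561124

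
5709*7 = 39963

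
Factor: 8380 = 2^2*5^1 * 419^1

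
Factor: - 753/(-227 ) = 3^1*227^(-1)*251^1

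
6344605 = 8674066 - 2329461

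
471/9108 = 157/3036 = 0.05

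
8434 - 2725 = 5709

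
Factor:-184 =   -  2^3*23^1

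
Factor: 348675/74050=13947/2962 = 2^( - 1)*3^1*1481^(-1 )*4649^1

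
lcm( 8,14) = 56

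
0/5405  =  0 = 0.00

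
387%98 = 93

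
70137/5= 14027 + 2/5 = 14027.40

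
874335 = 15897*55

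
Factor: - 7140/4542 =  - 2^1* 5^1 * 7^1* 17^1*757^( - 1 ) = - 1190/757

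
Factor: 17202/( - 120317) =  - 2^1*3^1*47^1* 61^1*79^(- 1)*1523^( - 1)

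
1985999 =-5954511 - - 7940510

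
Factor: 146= 2^1*73^1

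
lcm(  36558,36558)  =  36558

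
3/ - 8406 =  - 1/2802= -  0.00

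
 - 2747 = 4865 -7612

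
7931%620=491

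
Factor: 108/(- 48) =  - 2^(-2 )* 3^2= - 9/4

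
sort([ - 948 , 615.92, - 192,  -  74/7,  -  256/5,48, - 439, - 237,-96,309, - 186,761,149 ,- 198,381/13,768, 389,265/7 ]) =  [ - 948,  -  439 , - 237, - 198 , - 192, - 186, - 96, - 256/5, - 74/7, 381/13,265/7,48,  149, 309,389 , 615.92,761,768 ] 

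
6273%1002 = 261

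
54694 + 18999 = 73693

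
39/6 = 6+1/2= 6.50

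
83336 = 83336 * 1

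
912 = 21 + 891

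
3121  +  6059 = 9180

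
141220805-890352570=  - 749131765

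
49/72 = 49/72= 0.68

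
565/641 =565/641  =  0.88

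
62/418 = 31/209 = 0.15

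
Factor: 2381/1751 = 17^(-1)*103^( -1)* 2381^1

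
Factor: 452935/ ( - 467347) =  - 5^1*7^1  *17^( - 1 )*37^( - 1 )*743^( - 1 )*12941^1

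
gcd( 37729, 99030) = 1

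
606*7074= 4286844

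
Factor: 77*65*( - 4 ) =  - 20020=-2^2*5^1*7^1*11^1*13^1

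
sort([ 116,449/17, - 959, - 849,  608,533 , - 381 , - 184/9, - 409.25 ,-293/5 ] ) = [ - 959, - 849, - 409.25, - 381, - 293/5,  -  184/9, 449/17, 116,533,608 ]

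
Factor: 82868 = 2^2*20717^1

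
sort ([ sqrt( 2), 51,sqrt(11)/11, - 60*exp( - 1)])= [  -  60*exp( - 1 ),sqrt( 11) /11,sqrt( 2),51] 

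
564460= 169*3340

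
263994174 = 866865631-602871457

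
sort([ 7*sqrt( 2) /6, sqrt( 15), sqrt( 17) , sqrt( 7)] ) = [7*sqrt( 2 )/6, sqrt ( 7) , sqrt(15 ), sqrt( 17)]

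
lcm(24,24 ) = 24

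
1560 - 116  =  1444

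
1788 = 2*894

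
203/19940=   203/19940  =  0.01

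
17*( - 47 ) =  - 799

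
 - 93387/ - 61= 1530 + 57/61= 1530.93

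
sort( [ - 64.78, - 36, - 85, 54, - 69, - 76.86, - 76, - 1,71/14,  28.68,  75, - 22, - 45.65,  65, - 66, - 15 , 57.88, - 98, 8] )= [-98, - 85, -76.86, - 76,-69 , - 66, - 64.78, - 45.65, - 36, - 22, - 15 , - 1,71/14, 8,  28.68,54  ,  57.88,65, 75]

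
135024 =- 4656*( - 29 )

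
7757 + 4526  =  12283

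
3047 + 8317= 11364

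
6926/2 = 3463 =3463.00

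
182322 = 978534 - 796212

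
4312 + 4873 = 9185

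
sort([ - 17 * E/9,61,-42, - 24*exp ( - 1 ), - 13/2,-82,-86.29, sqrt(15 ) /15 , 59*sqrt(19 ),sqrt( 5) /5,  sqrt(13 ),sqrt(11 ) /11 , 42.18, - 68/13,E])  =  [ -86.29, - 82, - 42,-24* exp( - 1),-13/2, - 68/13, - 17*E/9, sqrt(15) /15, sqrt(11)/11,sqrt(5 ) /5,E,  sqrt( 13 ), 42.18,61, 59*sqrt(19)]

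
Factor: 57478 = 2^1*29^1*991^1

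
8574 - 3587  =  4987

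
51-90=  -  39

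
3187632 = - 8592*(-371)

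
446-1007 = -561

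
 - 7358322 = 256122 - 7614444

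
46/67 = 46/67 =0.69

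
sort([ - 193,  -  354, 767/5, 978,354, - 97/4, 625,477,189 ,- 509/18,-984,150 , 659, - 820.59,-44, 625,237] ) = [ - 984, - 820.59, - 354 ,-193, - 44,  -  509/18, - 97/4,150,767/5,189,237, 354,477,625,625,659,978 ] 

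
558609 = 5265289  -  4706680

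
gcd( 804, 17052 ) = 12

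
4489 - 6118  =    -  1629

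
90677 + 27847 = 118524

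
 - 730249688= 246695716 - 976945404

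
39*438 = 17082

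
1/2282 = 1/2282  =  0.00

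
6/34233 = 2/11411 = 0.00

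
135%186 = 135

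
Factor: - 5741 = - 5741^1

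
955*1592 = 1520360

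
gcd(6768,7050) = 282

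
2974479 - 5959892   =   - 2985413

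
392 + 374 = 766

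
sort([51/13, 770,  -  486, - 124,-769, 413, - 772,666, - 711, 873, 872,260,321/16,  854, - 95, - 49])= [  -  772,-769,  -  711,  -  486, - 124,- 95, - 49,51/13,  321/16,  260, 413,  666,770,854,872,  873] 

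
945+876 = 1821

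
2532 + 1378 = 3910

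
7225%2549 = 2127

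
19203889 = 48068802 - 28864913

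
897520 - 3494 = 894026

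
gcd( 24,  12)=12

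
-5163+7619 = 2456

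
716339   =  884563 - 168224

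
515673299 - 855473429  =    -  339800130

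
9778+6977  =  16755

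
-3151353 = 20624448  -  23775801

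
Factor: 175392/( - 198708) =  - 2^3*3^2*7^1*571^( - 1)= - 504/571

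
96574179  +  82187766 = 178761945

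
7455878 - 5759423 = 1696455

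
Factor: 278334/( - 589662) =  - 7^1*17^(-1)*41^(  -  1)*47^1  =  -329/697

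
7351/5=7351/5 = 1470.20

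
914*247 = 225758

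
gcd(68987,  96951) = 1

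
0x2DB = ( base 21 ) 1dh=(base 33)m5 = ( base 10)731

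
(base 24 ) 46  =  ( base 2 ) 1100110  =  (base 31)39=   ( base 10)102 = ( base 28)3i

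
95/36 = 95/36 = 2.64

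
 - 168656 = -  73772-94884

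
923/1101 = 923/1101 = 0.84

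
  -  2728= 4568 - 7296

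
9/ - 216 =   -  1 + 23/24 =- 0.04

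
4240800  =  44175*96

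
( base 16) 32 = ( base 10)50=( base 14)38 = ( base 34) 1g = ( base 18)2E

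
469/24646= 469/24646 = 0.02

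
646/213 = 646/213=3.03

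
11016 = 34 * 324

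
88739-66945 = 21794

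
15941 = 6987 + 8954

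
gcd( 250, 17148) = 2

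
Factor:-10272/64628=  - 24/151 = - 2^3*3^1*151^( - 1)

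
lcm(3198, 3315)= 271830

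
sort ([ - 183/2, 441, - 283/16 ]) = [ - 183/2,-283/16, 441]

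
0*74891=0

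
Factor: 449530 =2^1*5^1*44953^1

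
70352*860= 60502720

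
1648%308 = 108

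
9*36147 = 325323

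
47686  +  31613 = 79299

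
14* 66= 924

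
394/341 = 1+53/341 = 1.16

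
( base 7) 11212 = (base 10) 2851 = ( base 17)9ec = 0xB23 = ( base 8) 5443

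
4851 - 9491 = - 4640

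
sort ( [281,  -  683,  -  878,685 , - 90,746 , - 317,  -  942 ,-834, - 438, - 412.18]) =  [-942, - 878, - 834, - 683,-438, - 412.18, - 317,-90, 281, 685,746]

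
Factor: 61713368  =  2^3 * 19^1*113^1*3593^1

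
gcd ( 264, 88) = 88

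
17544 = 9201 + 8343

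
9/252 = 1/28= 0.04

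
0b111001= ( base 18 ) 33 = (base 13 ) 45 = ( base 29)1s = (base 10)57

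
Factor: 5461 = 43^1*127^1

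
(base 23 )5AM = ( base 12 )1815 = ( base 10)2897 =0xb51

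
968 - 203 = 765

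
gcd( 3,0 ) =3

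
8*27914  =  223312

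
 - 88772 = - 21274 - 67498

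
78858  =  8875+69983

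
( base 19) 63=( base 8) 165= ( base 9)140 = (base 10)117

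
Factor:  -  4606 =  - 2^1*7^2*47^1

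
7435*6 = 44610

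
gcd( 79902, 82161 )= 9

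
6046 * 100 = 604600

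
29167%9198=1573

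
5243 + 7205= 12448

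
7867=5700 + 2167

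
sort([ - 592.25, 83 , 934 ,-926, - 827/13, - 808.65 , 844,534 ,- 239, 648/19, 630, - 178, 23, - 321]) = [ - 926,  -  808.65,- 592.25,- 321,  -  239, - 178, - 827/13, 23, 648/19, 83, 534,  630, 844,934 ]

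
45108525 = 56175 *803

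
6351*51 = 323901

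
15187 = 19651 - 4464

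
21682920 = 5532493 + 16150427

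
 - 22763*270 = -6146010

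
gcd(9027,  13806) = 531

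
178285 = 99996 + 78289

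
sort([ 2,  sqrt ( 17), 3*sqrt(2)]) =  [ 2, sqrt( 17),  3 *sqrt ( 2)] 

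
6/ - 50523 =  - 2/16841  =  - 0.00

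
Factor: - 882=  - 2^1*3^2*7^2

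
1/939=1/939  =  0.00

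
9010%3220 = 2570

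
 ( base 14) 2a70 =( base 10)7546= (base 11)5740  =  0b1110101111010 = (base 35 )65l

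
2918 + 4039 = 6957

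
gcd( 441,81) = 9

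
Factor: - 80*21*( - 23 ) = 2^4*3^1*5^1*7^1*23^1 = 38640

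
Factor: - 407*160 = -65120 = -2^5*5^1*11^1*37^1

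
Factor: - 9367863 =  - 3^1*277^1*11273^1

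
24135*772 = 18632220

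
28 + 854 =882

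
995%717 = 278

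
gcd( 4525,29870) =5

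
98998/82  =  1207 + 12/41 = 1207.29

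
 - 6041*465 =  - 2809065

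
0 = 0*506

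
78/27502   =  39/13751 = 0.00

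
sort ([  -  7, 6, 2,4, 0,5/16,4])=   [ - 7 , 0, 5/16 , 2, 4,4,6]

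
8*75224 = 601792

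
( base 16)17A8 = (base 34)584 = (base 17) 13g4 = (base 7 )23441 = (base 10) 6056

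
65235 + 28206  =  93441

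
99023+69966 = 168989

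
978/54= 18 + 1/9  =  18.11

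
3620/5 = 724 = 724.00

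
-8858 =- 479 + - 8379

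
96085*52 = 4996420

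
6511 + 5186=11697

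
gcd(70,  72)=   2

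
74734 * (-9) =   -  672606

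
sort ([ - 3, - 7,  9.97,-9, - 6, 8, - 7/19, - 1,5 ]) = [ - 9,  -  7, - 6,-3, - 1, - 7/19, 5, 8 , 9.97]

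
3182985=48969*65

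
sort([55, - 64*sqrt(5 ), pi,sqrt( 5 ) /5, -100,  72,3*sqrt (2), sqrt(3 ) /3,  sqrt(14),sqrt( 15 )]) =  [ -64*sqrt( 5), - 100, sqrt( 5 ) /5, sqrt( 3)/3, pi, sqrt(14 ), sqrt(15 ), 3* sqrt(2 ) , 55,72]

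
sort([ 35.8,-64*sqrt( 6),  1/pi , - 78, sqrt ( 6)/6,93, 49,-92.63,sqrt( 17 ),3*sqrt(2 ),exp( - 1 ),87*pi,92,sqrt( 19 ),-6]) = [ - 64 * sqrt(6), - 92.63, - 78, - 6,1/pi,exp ( - 1 ),sqrt(6) /6,  sqrt( 17 ),  3*sqrt( 2),sqrt(19), 35.8, 49 , 92, 93, 87*pi] 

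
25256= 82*308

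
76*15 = 1140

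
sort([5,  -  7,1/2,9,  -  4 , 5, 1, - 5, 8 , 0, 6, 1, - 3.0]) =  [ - 7, - 5,-4, - 3.0,0,1/2,1,  1,5,5,6, 8, 9 ]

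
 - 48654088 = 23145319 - 71799407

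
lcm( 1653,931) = 80997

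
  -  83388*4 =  - 333552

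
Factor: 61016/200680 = 5^(  -  1)*173^ ( - 1)*263^1 = 263/865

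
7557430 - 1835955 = 5721475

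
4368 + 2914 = 7282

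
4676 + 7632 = 12308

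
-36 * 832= - 29952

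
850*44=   37400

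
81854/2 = 40927= 40927.00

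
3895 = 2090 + 1805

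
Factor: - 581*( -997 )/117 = 3^( - 2 )*7^1 * 13^( - 1 )*83^1*997^1 = 579257/117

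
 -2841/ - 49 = 2841/49 = 57.98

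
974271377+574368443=1548639820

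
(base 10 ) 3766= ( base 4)322312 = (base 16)eb6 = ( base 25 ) 60G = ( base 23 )72H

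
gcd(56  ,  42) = 14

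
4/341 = 4/341 = 0.01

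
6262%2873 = 516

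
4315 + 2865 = 7180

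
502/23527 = 502/23527 = 0.02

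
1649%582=485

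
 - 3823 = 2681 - 6504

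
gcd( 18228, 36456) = 18228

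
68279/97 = 68279/97 = 703.91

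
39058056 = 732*53358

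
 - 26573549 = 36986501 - 63560050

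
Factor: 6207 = 3^1*2069^1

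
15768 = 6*2628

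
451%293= 158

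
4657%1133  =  125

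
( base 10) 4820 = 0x12d4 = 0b1001011010100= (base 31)50f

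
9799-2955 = 6844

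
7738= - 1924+9662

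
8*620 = 4960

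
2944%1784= 1160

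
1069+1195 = 2264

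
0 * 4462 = 0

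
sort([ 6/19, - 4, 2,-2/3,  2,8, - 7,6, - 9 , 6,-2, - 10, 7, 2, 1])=[ - 10, - 9, - 7, - 4, - 2, - 2/3 , 6/19, 1, 2,2, 2,6,6, 7, 8 ]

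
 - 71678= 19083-90761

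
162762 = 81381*2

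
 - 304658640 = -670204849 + 365546209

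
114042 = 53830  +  60212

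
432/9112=54/1139 = 0.05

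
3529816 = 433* 8152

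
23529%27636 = 23529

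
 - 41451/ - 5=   8290 + 1/5= 8290.20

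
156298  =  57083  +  99215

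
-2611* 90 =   -  234990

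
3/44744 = 3/44744 = 0.00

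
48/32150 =24/16075 = 0.00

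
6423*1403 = 9011469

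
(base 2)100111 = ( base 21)1I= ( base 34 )15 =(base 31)18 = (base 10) 39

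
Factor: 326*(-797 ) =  - 2^1*163^1*797^1 = - 259822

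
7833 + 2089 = 9922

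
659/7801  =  659/7801 = 0.08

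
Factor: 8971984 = 2^4*7^1*80107^1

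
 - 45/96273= - 5/10697 = - 0.00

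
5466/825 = 1822/275 = 6.63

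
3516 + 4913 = 8429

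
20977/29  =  20977/29= 723.34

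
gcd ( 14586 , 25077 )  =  39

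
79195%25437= 2884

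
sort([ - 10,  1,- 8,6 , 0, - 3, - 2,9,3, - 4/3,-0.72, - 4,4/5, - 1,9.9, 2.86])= [ - 10, - 8, - 4, - 3, - 2,  -  4/3, - 1, - 0.72,0,4/5,  1,2.86,3, 6,  9,  9.9]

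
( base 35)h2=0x255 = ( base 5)4342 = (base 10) 597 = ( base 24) 10l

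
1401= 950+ 451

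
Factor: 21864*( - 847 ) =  -2^3*3^1*7^1 *11^2*911^1=-18518808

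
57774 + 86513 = 144287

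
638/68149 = 638/68149= 0.01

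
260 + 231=491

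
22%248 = 22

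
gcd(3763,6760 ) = 1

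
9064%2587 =1303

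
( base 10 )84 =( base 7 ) 150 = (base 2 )1010100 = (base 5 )314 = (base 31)2m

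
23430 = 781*30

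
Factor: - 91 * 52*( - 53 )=250796 =2^2*7^1  *  13^2 * 53^1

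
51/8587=51/8587 =0.01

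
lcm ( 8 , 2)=8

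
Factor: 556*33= 18348 = 2^2 * 3^1*11^1*139^1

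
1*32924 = 32924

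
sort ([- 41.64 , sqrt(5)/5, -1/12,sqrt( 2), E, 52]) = [-41.64, - 1/12,sqrt(5) /5, sqrt( 2) , E, 52 ] 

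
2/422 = 1/211 = 0.00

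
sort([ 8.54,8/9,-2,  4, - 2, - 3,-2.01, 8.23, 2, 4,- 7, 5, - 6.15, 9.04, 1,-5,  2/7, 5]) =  [ - 7, - 6.15,- 5, - 3,-2.01, -2, - 2, 2/7,8/9, 1,2,4 , 4, 5, 5, 8.23, 8.54,  9.04]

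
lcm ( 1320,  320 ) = 10560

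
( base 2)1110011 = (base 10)115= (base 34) 3D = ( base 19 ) 61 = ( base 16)73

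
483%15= 3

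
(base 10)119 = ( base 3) 11102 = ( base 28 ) 47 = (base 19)65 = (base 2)1110111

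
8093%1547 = 358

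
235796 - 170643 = 65153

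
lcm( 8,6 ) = 24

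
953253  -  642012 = 311241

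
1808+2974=4782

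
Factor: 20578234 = 2^1*31^1*331907^1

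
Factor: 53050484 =2^2 * 13262621^1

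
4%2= 0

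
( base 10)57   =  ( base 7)111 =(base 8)71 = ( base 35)1M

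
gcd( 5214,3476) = 1738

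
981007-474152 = 506855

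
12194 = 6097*2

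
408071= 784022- 375951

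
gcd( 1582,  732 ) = 2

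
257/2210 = 257/2210  =  0.12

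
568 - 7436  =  - 6868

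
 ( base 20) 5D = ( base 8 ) 161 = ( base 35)38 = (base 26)49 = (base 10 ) 113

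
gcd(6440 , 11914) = 322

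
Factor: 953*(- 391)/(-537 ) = 3^(-1)*17^1 * 23^1*179^( - 1)*953^1 = 372623/537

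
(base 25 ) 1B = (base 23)1d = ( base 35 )11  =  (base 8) 44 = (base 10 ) 36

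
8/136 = 1/17 =0.06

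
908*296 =268768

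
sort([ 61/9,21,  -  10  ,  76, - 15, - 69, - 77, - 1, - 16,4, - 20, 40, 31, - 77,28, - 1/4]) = [ - 77, - 77, - 69, - 20,-16, - 15,  -  10, - 1, - 1/4,4 , 61/9,21,28,31, 40,76] 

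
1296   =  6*216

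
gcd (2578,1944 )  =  2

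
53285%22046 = 9193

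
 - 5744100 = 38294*( - 150)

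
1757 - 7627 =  - 5870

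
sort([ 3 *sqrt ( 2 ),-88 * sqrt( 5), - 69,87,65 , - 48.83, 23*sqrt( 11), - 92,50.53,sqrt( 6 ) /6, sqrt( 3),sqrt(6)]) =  [  -  88*sqrt( 5),- 92, - 69, - 48.83,sqrt(6)/6, sqrt(3),sqrt( 6) , 3*sqrt (2) , 50.53,65,  23*sqrt(11), 87 ]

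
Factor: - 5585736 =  - 2^3* 3^1*13^1* 17903^1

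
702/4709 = 702/4709 = 0.15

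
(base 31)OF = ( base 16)2F7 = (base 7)2133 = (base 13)465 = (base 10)759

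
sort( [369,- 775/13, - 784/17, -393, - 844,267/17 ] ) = [ - 844, - 393,- 775/13, - 784/17,  267/17, 369] 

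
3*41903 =125709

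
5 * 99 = 495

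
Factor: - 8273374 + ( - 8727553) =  -31^1*548417^1 = - 17000927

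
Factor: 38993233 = 5861^1*6653^1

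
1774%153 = 91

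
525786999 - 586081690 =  - 60294691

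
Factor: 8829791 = 37^1*167^1*1429^1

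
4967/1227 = 4 + 59/1227 = 4.05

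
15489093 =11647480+3841613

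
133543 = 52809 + 80734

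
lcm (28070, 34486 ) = 1207010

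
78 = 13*6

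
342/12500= 171/6250 = 0.03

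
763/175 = 4+9/25 = 4.36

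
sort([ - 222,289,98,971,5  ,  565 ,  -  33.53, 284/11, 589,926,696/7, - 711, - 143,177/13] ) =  [ -711, - 222,-143,-33.53 , 5, 177/13,284/11,98, 696/7, 289,565, 589, 926,971]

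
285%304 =285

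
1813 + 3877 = 5690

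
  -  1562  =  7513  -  9075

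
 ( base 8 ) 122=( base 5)312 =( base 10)82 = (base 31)2K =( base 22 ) 3G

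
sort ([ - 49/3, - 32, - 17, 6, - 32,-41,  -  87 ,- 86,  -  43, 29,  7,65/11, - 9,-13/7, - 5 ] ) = [  -  87,  -  86,-43, - 41, - 32,  -  32,  -  17, - 49/3, - 9,-5,  -  13/7,  65/11, 6,  7, 29]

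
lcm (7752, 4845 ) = 38760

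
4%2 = 0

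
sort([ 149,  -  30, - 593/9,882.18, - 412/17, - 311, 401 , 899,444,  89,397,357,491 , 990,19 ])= [ - 311 ,-593/9  , - 30, -412/17, 19,89, 149,357,397, 401,444,491  ,  882.18, 899,  990]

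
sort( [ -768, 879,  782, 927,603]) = [  -  768,  603, 782, 879, 927]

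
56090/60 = 5609/6 = 934.83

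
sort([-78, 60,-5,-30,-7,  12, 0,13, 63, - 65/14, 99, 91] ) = [-78, - 30,-7,  -  5, - 65/14,0,12, 13,60,63, 91, 99]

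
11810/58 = 5905/29 = 203.62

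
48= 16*3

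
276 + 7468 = 7744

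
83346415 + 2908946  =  86255361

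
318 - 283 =35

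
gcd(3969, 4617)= 81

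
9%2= 1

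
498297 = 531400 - 33103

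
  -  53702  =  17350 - 71052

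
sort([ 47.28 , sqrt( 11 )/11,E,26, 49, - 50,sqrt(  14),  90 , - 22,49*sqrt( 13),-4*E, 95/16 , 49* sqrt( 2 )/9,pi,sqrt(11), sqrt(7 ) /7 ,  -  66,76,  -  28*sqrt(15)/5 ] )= [ - 66, - 50 , -22, - 28 * sqrt( 15)/5, - 4*E,sqrt( 11)/11,  sqrt( 7 )/7,E, pi, sqrt( 11 ) , sqrt( 14), 95/16,49*sqrt( 2)/9 , 26, 47.28 , 49, 76,90, 49*sqrt( 13 ) ] 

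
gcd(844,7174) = 422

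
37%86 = 37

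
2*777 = 1554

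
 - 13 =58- 71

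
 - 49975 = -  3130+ - 46845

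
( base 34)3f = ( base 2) 1110101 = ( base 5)432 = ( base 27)49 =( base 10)117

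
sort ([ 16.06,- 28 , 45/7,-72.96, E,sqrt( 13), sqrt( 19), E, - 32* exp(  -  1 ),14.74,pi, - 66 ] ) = [  -  72.96,-66,- 28,-32 * exp(  -  1),  E,E, pi , sqrt(13), sqrt( 19 ),45/7,14.74, 16.06 ]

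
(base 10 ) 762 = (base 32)NQ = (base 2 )1011111010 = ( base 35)LR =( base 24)17i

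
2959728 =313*9456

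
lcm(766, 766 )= 766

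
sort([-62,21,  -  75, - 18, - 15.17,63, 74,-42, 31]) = [-75, - 62 ,-42,  -  18,-15.17,21 , 31,63, 74 ]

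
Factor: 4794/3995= 6/5 =2^1*3^1*5^(-1) 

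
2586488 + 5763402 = 8349890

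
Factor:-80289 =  - 3^2*11^1*811^1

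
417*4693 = 1956981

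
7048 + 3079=10127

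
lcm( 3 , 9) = 9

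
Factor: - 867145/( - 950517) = 3^( - 2)*5^1 * 105613^(- 1) * 173429^1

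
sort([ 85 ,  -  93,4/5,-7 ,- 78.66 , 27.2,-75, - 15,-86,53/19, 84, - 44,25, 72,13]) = [-93, - 86, - 78.66, - 75 , - 44 , - 15,- 7, 4/5  ,  53/19, 13, 25, 27.2, 72,84,  85] 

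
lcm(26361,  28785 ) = 2504295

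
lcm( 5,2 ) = 10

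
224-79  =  145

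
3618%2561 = 1057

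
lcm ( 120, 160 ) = 480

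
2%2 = 0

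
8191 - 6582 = 1609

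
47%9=2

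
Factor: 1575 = 3^2*5^2*7^1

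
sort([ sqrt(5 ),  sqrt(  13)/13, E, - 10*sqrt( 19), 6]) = [ - 10*sqrt(19), sqrt(13)/13,  sqrt( 5), E, 6 ]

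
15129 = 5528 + 9601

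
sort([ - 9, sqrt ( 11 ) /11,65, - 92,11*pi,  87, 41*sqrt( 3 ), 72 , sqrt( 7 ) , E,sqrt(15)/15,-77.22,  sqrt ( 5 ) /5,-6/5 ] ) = [ - 92, - 77.22, - 9, - 6/5, sqrt ( 15 ) /15, sqrt(  11 ) /11, sqrt( 5)/5 , sqrt (7 ),  E, 11*pi,65,41 * sqrt(3 ),  72, 87]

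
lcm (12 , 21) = 84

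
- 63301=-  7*9043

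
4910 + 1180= 6090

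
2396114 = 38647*62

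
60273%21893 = 16487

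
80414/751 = 107 + 57/751=107.08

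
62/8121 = 62/8121 = 0.01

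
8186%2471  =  773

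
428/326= 1 + 51/163 = 1.31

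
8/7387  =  8/7387  =  0.00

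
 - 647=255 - 902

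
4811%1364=719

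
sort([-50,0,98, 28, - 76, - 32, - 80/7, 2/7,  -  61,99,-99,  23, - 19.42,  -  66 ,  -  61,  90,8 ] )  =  [  -  99,  -  76, - 66, - 61,-61,-50,  -  32, - 19.42, - 80/7,0, 2/7, 8 , 23,28,90,98,  99]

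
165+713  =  878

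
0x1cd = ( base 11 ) 38a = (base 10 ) 461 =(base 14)24D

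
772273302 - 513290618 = 258982684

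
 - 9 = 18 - 27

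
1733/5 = 1733/5 = 346.60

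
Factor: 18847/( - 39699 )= - 3^( - 2)*11^( - 1)*47^1 = - 47/99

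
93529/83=93529/83 =1126.86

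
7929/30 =264 + 3/10 = 264.30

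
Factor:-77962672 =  - 2^4 * 29^1*168023^1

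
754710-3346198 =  - 2591488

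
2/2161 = 2/2161 = 0.00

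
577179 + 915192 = 1492371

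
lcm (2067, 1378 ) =4134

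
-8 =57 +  - 65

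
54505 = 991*55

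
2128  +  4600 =6728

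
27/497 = 27/497  =  0.05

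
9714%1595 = 144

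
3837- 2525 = 1312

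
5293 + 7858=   13151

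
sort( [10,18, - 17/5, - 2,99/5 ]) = [-17/5, - 2, 10,  18, 99/5]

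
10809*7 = 75663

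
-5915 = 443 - 6358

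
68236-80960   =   - 12724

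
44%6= 2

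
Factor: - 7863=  -3^1*2621^1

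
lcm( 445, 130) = 11570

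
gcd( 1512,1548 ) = 36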